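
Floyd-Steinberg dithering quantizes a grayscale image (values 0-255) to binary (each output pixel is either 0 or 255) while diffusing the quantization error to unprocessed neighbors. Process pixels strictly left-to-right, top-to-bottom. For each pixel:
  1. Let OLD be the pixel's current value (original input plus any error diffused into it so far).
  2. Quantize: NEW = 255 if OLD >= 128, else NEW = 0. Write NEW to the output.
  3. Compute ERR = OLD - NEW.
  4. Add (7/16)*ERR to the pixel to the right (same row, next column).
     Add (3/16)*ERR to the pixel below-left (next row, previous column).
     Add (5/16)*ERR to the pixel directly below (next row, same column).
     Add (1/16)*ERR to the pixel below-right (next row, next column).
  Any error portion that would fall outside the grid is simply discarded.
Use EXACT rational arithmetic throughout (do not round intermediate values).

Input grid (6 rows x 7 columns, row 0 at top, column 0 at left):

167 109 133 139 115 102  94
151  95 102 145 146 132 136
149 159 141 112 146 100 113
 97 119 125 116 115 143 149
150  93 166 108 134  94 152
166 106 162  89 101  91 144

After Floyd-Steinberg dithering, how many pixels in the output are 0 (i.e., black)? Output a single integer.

(0,0): OLD=167 → NEW=255, ERR=-88
(0,1): OLD=141/2 → NEW=0, ERR=141/2
(0,2): OLD=5243/32 → NEW=255, ERR=-2917/32
(0,3): OLD=50749/512 → NEW=0, ERR=50749/512
(0,4): OLD=1297323/8192 → NEW=255, ERR=-791637/8192
(0,5): OLD=7827885/131072 → NEW=0, ERR=7827885/131072
(0,6): OLD=251927483/2097152 → NEW=0, ERR=251927483/2097152
(1,0): OLD=4375/32 → NEW=255, ERR=-3785/32
(1,1): OLD=10929/256 → NEW=0, ERR=10929/256
(1,2): OLD=943573/8192 → NEW=0, ERR=943573/8192
(1,3): OLD=6637177/32768 → NEW=255, ERR=-1718663/32768
(1,4): OLD=231206067/2097152 → NEW=0, ERR=231206067/2097152
(1,5): OLD=3613490835/16777216 → NEW=255, ERR=-664699245/16777216
(1,6): OLD=42933395901/268435456 → NEW=255, ERR=-25517645379/268435456
(2,0): OLD=491691/4096 → NEW=0, ERR=491691/4096
(2,1): OLD=31334521/131072 → NEW=255, ERR=-2088839/131072
(2,2): OLD=341534091/2097152 → NEW=255, ERR=-193239669/2097152
(2,3): OLD=1395309715/16777216 → NEW=0, ERR=1395309715/16777216
(2,4): OLD=27666467035/134217728 → NEW=255, ERR=-6559053605/134217728
(2,5): OLD=237535479969/4294967296 → NEW=0, ERR=237535479969/4294967296
(2,6): OLD=7216474593911/68719476736 → NEW=0, ERR=7216474593911/68719476736
(3,0): OLD=275827787/2097152 → NEW=255, ERR=-258945973/2097152
(3,1): OLD=842637631/16777216 → NEW=0, ERR=842637631/16777216
(3,2): OLD=17820933205/134217728 → NEW=255, ERR=-16404587435/134217728
(3,3): OLD=39510970023/536870912 → NEW=0, ERR=39510970023/536870912
(3,4): OLD=10135711296075/68719476736 → NEW=255, ERR=-7387755271605/68719476736
(3,5): OLD=71404951302113/549755813888 → NEW=255, ERR=-68782781239327/549755813888
(3,6): OLD=1148201916826175/8796093022208 → NEW=255, ERR=-1094801803836865/8796093022208
(4,0): OLD=32435392373/268435456 → NEW=0, ERR=32435392373/268435456
(4,1): OLD=562318106465/4294967296 → NEW=255, ERR=-532898554015/4294967296
(4,2): OLD=6216387784559/68719476736 → NEW=0, ERR=6216387784559/68719476736
(4,3): OLD=78493288262453/549755813888 → NEW=255, ERR=-61694444278987/549755813888
(4,4): OLD=142708016872167/4398046511104 → NEW=0, ERR=142708016872167/4398046511104
(4,5): OLD=5494575556188975/140737488355328 → NEW=0, ERR=5494575556188975/140737488355328
(4,6): OLD=275543064269263609/2251799813685248 → NEW=0, ERR=275543064269263609/2251799813685248
(5,0): OLD=12403568865971/68719476736 → NEW=255, ERR=-5119897701709/68719476736
(5,1): OLD=32514844056129/549755813888 → NEW=0, ERR=32514844056129/549755813888
(5,2): OLD=823966070811039/4398046511104 → NEW=255, ERR=-297535789520481/4398046511104
(5,3): OLD=1269131401418763/35184372088832 → NEW=0, ERR=1269131401418763/35184372088832
(5,4): OLD=286490692054628385/2251799813685248 → NEW=0, ERR=286490692054628385/2251799813685248
(5,5): OLD=3311658557524789057/18014398509481984 → NEW=255, ERR=-1282013062393116863/18014398509481984
(5,6): OLD=44256110971057406255/288230376151711744 → NEW=255, ERR=-29242634947629088465/288230376151711744
Output grid:
  Row 0: #.#.#..  (4 black, running=4)
  Row 1: #..#.##  (3 black, running=7)
  Row 2: .##.#..  (4 black, running=11)
  Row 3: #.#.###  (2 black, running=13)
  Row 4: .#.#...  (5 black, running=18)
  Row 5: #.#..##  (3 black, running=21)

Answer: 21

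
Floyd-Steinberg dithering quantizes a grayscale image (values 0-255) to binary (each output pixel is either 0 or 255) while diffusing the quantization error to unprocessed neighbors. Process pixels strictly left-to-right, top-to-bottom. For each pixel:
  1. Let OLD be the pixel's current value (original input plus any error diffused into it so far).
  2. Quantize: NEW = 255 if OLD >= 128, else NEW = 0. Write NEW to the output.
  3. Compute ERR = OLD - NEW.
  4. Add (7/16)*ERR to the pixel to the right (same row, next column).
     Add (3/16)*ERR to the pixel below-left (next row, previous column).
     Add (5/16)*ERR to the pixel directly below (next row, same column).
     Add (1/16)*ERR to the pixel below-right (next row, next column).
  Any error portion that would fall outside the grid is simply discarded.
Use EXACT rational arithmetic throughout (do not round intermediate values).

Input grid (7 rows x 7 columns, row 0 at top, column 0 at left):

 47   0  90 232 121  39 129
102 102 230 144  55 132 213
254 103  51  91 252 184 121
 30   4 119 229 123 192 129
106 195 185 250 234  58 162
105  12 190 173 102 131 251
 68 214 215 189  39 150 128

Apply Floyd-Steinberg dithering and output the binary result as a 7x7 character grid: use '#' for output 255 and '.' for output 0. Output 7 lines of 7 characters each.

(0,0): OLD=47 → NEW=0, ERR=47
(0,1): OLD=329/16 → NEW=0, ERR=329/16
(0,2): OLD=25343/256 → NEW=0, ERR=25343/256
(0,3): OLD=1127673/4096 → NEW=255, ERR=83193/4096
(0,4): OLD=8512207/65536 → NEW=255, ERR=-8199473/65536
(0,5): OLD=-16501847/1048576 → NEW=0, ERR=-16501847/1048576
(0,6): OLD=2048747935/16777216 → NEW=0, ERR=2048747935/16777216
(1,0): OLD=30859/256 → NEW=0, ERR=30859/256
(1,1): OLD=374093/2048 → NEW=255, ERR=-148147/2048
(1,2): OLD=15360465/65536 → NEW=255, ERR=-1351215/65536
(1,3): OLD=32520317/262144 → NEW=0, ERR=32520317/262144
(1,4): OLD=1149149783/16777216 → NEW=0, ERR=1149149783/16777216
(1,5): OLD=23102279815/134217728 → NEW=255, ERR=-11123240825/134217728
(1,6): OLD=459389012233/2147483648 → NEW=255, ERR=-88219318007/2147483648
(2,0): OLD=9112991/32768 → NEW=255, ERR=757151/32768
(2,1): OLD=98746181/1048576 → NEW=0, ERR=98746181/1048576
(2,2): OLD=1753156623/16777216 → NEW=0, ERR=1753156623/16777216
(2,3): OLD=25103881303/134217728 → NEW=255, ERR=-9121639337/134217728
(2,4): OLD=253280537543/1073741824 → NEW=255, ERR=-20523627577/1073741824
(2,5): OLD=5027435025837/34359738368 → NEW=255, ERR=-3734298258003/34359738368
(2,6): OLD=30475270582667/549755813888 → NEW=0, ERR=30475270582667/549755813888
(3,0): OLD=920699183/16777216 → NEW=0, ERR=920699183/16777216
(3,1): OLD=10532730883/134217728 → NEW=0, ERR=10532730883/134217728
(3,2): OLD=192340264185/1073741824 → NEW=255, ERR=-81463900935/1073741824
(3,3): OLD=762427076063/4294967296 → NEW=255, ERR=-332789584417/4294967296
(3,4): OLD=32161933524271/549755813888 → NEW=0, ERR=32161933524271/549755813888
(3,5): OLD=848078624361085/4398046511104 → NEW=255, ERR=-273423235970435/4398046511104
(3,6): OLD=7904625993407907/70368744177664 → NEW=0, ERR=7904625993407907/70368744177664
(4,0): OLD=296059426657/2147483648 → NEW=255, ERR=-251548903583/2147483648
(4,1): OLD=5410991217133/34359738368 → NEW=255, ERR=-3350742066707/34359738368
(4,2): OLD=59924836032771/549755813888 → NEW=0, ERR=59924836032771/549755813888
(4,3): OLD=1230144028524305/4398046511104 → NEW=255, ERR=108642168192785/4398046511104
(4,4): OLD=8676106206769699/35184372088832 → NEW=255, ERR=-295908675882461/35184372088832
(4,5): OLD=67116219728213347/1125899906842624 → NEW=0, ERR=67116219728213347/1125899906842624
(4,6): OLD=3950519827697776037/18014398509481984 → NEW=255, ERR=-643151792220129883/18014398509481984
(5,0): OLD=27548221971479/549755813888 → NEW=0, ERR=27548221971479/549755813888
(5,1): OLD=72854646755677/4398046511104 → NEW=0, ERR=72854646755677/4398046511104
(5,2): OLD=8087034441198299/35184372088832 → NEW=255, ERR=-884980441453861/35184372088832
(5,3): OLD=49244314528935655/281474976710656 → NEW=255, ERR=-22531804532281625/281474976710656
(5,4): OLD=1388393787164076109/18014398509481984 → NEW=0, ERR=1388393787164076109/18014398509481984
(5,5): OLD=25382636372783814653/144115188075855872 → NEW=255, ERR=-11366736586559432707/144115188075855872
(5,6): OLD=482064243643127266099/2305843009213693952 → NEW=255, ERR=-105925723706364691661/2305843009213693952
(6,0): OLD=6105567423207343/70368744177664 → NEW=0, ERR=6105567423207343/70368744177664
(6,1): OLD=287726213530853243/1125899906842624 → NEW=255, ERR=621737285984123/1125899906842624
(6,2): OLD=3484120105089971473/18014398509481984 → NEW=255, ERR=-1109551514827934447/18014398509481984
(6,3): OLD=21605287207007854991/144115188075855872 → NEW=255, ERR=-15144085752335392369/144115188075855872
(6,4): OLD=-772683137582141027/288230376151711744 → NEW=0, ERR=-772683137582141027/288230376151711744
(6,5): OLD=4441351273121418637697/36893488147419103232 → NEW=0, ERR=4441351273121418637697/36893488147419103232
(6,6): OLD=95263380175095863777143/590295810358705651712 → NEW=255, ERR=-55262051466374077409417/590295810358705651712
Row 0: ...##..
Row 1: .##..##
Row 2: #..###.
Row 3: ..##.#.
Row 4: ##.##.#
Row 5: ..##.##
Row 6: .###..#

Answer: ...##..
.##..##
#..###.
..##.#.
##.##.#
..##.##
.###..#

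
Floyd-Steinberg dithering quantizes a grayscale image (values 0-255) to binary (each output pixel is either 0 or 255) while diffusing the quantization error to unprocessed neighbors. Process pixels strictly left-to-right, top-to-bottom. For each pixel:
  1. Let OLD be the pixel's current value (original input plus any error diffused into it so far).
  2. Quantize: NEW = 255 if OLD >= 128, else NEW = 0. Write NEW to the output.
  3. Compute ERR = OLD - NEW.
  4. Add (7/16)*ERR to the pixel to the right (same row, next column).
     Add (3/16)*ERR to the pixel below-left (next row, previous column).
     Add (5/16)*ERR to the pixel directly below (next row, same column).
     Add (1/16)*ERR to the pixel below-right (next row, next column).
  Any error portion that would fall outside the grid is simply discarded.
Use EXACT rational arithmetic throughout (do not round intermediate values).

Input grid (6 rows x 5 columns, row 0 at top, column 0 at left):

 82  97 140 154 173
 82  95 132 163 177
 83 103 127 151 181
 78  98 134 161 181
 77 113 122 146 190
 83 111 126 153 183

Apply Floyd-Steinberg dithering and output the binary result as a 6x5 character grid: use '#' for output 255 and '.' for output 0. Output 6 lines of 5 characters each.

Answer: .#.##
..#.#
#.#.#
..###
.#..#
.#.##

Derivation:
(0,0): OLD=82 → NEW=0, ERR=82
(0,1): OLD=1063/8 → NEW=255, ERR=-977/8
(0,2): OLD=11081/128 → NEW=0, ERR=11081/128
(0,3): OLD=392959/2048 → NEW=255, ERR=-129281/2048
(0,4): OLD=4763897/32768 → NEW=255, ERR=-3591943/32768
(1,0): OLD=10845/128 → NEW=0, ERR=10845/128
(1,1): OLD=118027/1024 → NEW=0, ERR=118027/1024
(1,2): OLD=6226279/32768 → NEW=255, ERR=-2129561/32768
(1,3): OLD=13067611/131072 → NEW=0, ERR=13067611/131072
(1,4): OLD=382556337/2097152 → NEW=255, ERR=-152217423/2097152
(2,0): OLD=2147753/16384 → NEW=255, ERR=-2030167/16384
(2,1): OLD=40851283/524288 → NEW=0, ERR=40851283/524288
(2,2): OLD=1398188473/8388608 → NEW=255, ERR=-740906567/8388608
(2,3): OLD=16890389787/134217728 → NEW=0, ERR=16890389787/134217728
(2,4): OLD=471598927101/2147483648 → NEW=255, ERR=-76009403139/2147483648
(3,0): OLD=452038553/8388608 → NEW=0, ERR=452038553/8388608
(3,1): OLD=8161772325/67108864 → NEW=0, ERR=8161772325/67108864
(3,2): OLD=403884193831/2147483648 → NEW=255, ERR=-143724136409/2147483648
(3,3): OLD=682422476847/4294967296 → NEW=255, ERR=-412794183633/4294967296
(3,4): OLD=9329064445579/68719476736 → NEW=255, ERR=-8194402122101/68719476736
(4,0): OLD=125244979543/1073741824 → NEW=0, ERR=125244979543/1073741824
(4,1): OLD=6626513181527/34359738368 → NEW=255, ERR=-2135220102313/34359738368
(4,2): OLD=34897504688633/549755813888 → NEW=0, ERR=34897504688633/549755813888
(4,3): OLD=1030864806686551/8796093022208 → NEW=0, ERR=1030864806686551/8796093022208
(4,4): OLD=27866356588093153/140737488355328 → NEW=255, ERR=-8021702942515487/140737488355328
(5,0): OLD=59263268972645/549755813888 → NEW=0, ERR=59263268972645/549755813888
(5,1): OLD=694604771840239/4398046511104 → NEW=255, ERR=-426897088491281/4398046511104
(5,2): OLD=17094142742851559/140737488355328 → NEW=0, ERR=17094142742851559/140737488355328
(5,3): OLD=132880551900367881/562949953421312 → NEW=255, ERR=-10671686222066679/562949953421312
(5,4): OLD=1479156948840764307/9007199254740992 → NEW=255, ERR=-817678861118188653/9007199254740992
Row 0: .#.##
Row 1: ..#.#
Row 2: #.#.#
Row 3: ..###
Row 4: .#..#
Row 5: .#.##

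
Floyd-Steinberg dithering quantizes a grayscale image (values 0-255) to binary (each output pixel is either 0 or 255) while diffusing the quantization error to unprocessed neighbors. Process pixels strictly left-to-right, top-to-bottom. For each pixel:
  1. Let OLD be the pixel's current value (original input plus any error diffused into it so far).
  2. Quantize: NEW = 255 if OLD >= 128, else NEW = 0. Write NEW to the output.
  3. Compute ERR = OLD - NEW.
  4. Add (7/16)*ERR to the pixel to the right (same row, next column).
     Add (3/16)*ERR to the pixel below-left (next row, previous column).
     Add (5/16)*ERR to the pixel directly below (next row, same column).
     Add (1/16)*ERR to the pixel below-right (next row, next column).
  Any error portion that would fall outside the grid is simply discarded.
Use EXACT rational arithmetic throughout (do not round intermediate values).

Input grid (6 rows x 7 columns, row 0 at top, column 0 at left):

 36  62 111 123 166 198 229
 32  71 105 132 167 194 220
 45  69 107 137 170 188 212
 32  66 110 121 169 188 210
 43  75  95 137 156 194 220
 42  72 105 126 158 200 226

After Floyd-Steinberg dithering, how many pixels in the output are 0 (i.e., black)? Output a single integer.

Answer: 20

Derivation:
(0,0): OLD=36 → NEW=0, ERR=36
(0,1): OLD=311/4 → NEW=0, ERR=311/4
(0,2): OLD=9281/64 → NEW=255, ERR=-7039/64
(0,3): OLD=76679/1024 → NEW=0, ERR=76679/1024
(0,4): OLD=3256497/16384 → NEW=255, ERR=-921423/16384
(0,5): OLD=45454551/262144 → NEW=255, ERR=-21392169/262144
(0,6): OLD=810750433/4194304 → NEW=255, ERR=-258797087/4194304
(1,0): OLD=3701/64 → NEW=0, ERR=3701/64
(1,1): OLD=52339/512 → NEW=0, ERR=52339/512
(1,2): OLD=2199599/16384 → NEW=255, ERR=-1978321/16384
(1,3): OLD=5580707/65536 → NEW=0, ERR=5580707/65536
(1,4): OLD=738448041/4194304 → NEW=255, ERR=-331099479/4194304
(1,5): OLD=3988887097/33554432 → NEW=0, ERR=3988887097/33554432
(1,6): OLD=132943729207/536870912 → NEW=255, ERR=-3958353353/536870912
(2,0): OLD=673697/8192 → NEW=0, ERR=673697/8192
(2,1): OLD=30906427/262144 → NEW=0, ERR=30906427/262144
(2,2): OLD=600635889/4194304 → NEW=255, ERR=-468911631/4194304
(2,3): OLD=3098805289/33554432 → NEW=0, ERR=3098805289/33554432
(2,4): OLD=57269848089/268435456 → NEW=255, ERR=-11181193191/268435456
(2,5): OLD=1723226173011/8589934592 → NEW=255, ERR=-467207147949/8589934592
(2,6): OLD=26571094929013/137438953472 → NEW=255, ERR=-8475838206347/137438953472
(3,0): OLD=334728529/4194304 → NEW=0, ERR=334728529/4194304
(3,1): OLD=4091498429/33554432 → NEW=0, ERR=4091498429/33554432
(3,2): OLD=41096131303/268435456 → NEW=255, ERR=-27354909977/268435456
(3,3): OLD=97151240145/1073741824 → NEW=0, ERR=97151240145/1073741824
(3,4): OLD=26270334384465/137438953472 → NEW=255, ERR=-8776598750895/137438953472
(3,5): OLD=141725661709379/1099511627776 → NEW=255, ERR=-138649803373501/1099511627776
(3,6): OLD=2324974402521501/17592186044416 → NEW=255, ERR=-2161033038804579/17592186044416
(4,0): OLD=48749085663/536870912 → NEW=0, ERR=48749085663/536870912
(4,1): OLD=1191524360211/8589934592 → NEW=255, ERR=-998908960749/8589934592
(4,2): OLD=5066605619581/137438953472 → NEW=0, ERR=5066605619581/137438953472
(4,3): OLD=179286854439791/1099511627776 → NEW=255, ERR=-101088610643089/1099511627776
(4,4): OLD=684615129089725/8796093022208 → NEW=0, ERR=684615129089725/8796093022208
(4,5): OLD=45492269262715037/281474976710656 → NEW=255, ERR=-26283849798502243/281474976710656
(4,6): OLD=598427976664010843/4503599627370496 → NEW=255, ERR=-549989928315465637/4503599627370496
(5,0): OLD=6675636016617/137438953472 → NEW=0, ERR=6675636016617/137438953472
(5,1): OLD=76412996222307/1099511627776 → NEW=0, ERR=76412996222307/1099511627776
(5,2): OLD=1076804277048965/8796093022208 → NEW=0, ERR=1076804277048965/8796093022208
(5,3): OLD=11802558596656441/70368744177664 → NEW=255, ERR=-6141471168647879/70368744177664
(5,4): OLD=544415735336616243/4503599627370496 → NEW=0, ERR=544415735336616243/4503599627370496
(5,5): OLD=7410137066104631875/36028797018963968 → NEW=255, ERR=-1777206173731179965/36028797018963968
(5,6): OLD=92475756897628535949/576460752303423488 → NEW=255, ERR=-54521734939744453491/576460752303423488
Output grid:
  Row 0: ..#.###  (3 black, running=3)
  Row 1: ..#.#.#  (4 black, running=7)
  Row 2: ..#.###  (3 black, running=10)
  Row 3: ..#.###  (3 black, running=13)
  Row 4: .#.#.##  (3 black, running=16)
  Row 5: ...#.##  (4 black, running=20)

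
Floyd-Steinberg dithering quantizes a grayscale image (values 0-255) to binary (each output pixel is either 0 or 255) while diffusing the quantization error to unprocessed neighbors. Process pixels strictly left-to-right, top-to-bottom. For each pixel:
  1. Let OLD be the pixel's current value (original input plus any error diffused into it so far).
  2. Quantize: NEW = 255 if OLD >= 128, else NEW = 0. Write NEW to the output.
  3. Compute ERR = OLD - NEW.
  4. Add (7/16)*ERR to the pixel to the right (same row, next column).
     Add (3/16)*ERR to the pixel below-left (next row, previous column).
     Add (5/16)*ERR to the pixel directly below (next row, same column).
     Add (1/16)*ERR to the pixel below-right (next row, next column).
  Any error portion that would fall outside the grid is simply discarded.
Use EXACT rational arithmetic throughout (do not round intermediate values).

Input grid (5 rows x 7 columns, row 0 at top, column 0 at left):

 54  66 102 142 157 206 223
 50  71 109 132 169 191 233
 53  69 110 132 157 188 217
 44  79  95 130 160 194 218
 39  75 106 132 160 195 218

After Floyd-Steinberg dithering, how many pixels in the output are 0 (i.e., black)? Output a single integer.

Answer: 16

Derivation:
(0,0): OLD=54 → NEW=0, ERR=54
(0,1): OLD=717/8 → NEW=0, ERR=717/8
(0,2): OLD=18075/128 → NEW=255, ERR=-14565/128
(0,3): OLD=188861/2048 → NEW=0, ERR=188861/2048
(0,4): OLD=6466603/32768 → NEW=255, ERR=-1889237/32768
(0,5): OLD=94778669/524288 → NEW=255, ERR=-38914771/524288
(0,6): OLD=1598256187/8388608 → NEW=255, ERR=-540838853/8388608
(1,0): OLD=10711/128 → NEW=0, ERR=10711/128
(1,1): OLD=120481/1024 → NEW=0, ERR=120481/1024
(1,2): OLD=4843381/32768 → NEW=255, ERR=-3512459/32768
(1,3): OLD=12582833/131072 → NEW=0, ERR=12582833/131072
(1,4): OLD=1550459219/8388608 → NEW=255, ERR=-588635821/8388608
(1,5): OLD=8147896195/67108864 → NEW=0, ERR=8147896195/67108864
(1,6): OLD=280602473549/1073741824 → NEW=255, ERR=6798308429/1073741824
(2,0): OLD=1658235/16384 → NEW=0, ERR=1658235/16384
(2,1): OLD=70872761/524288 → NEW=255, ERR=-62820679/524288
(2,2): OLD=414685675/8388608 → NEW=0, ERR=414685675/8388608
(2,3): OLD=10990474707/67108864 → NEW=255, ERR=-6122285613/67108864
(2,4): OLD=66531066659/536870912 → NEW=0, ERR=66531066659/536870912
(2,5): OLD=4758131575617/17179869184 → NEW=255, ERR=377264933697/17179869184
(2,6): OLD=64919086442967/274877906944 → NEW=255, ERR=-5174779827753/274877906944
(3,0): OLD=445954315/8388608 → NEW=0, ERR=445954315/8388608
(3,1): OLD=5396149871/67108864 → NEW=0, ERR=5396149871/67108864
(3,2): OLD=64979022813/536870912 → NEW=0, ERR=64979022813/536870912
(3,3): OLD=388196578827/2147483648 → NEW=255, ERR=-159411751413/2147483648
(3,4): OLD=45262867381515/274877906944 → NEW=255, ERR=-24830998889205/274877906944
(3,5): OLD=364062396135825/2199023255552 → NEW=255, ERR=-196688534029935/2199023255552
(3,6): OLD=6134672095558927/35184372088832 → NEW=255, ERR=-2837342787093233/35184372088832
(4,0): OLD=75902553349/1073741824 → NEW=0, ERR=75902553349/1073741824
(4,1): OLD=2698456341121/17179869184 → NEW=255, ERR=-1682410300799/17179869184
(4,2): OLD=25312362013615/274877906944 → NEW=0, ERR=25312362013615/274877906944
(4,3): OLD=307240707834677/2199023255552 → NEW=255, ERR=-253510222331083/2199023255552
(4,4): OLD=1054192393395311/17592186044416 → NEW=0, ERR=1054192393395311/17592186044416
(4,5): OLD=97108455483197455/562949953421312 → NEW=255, ERR=-46443782639237105/562949953421312
(4,6): OLD=1361123271379754521/9007199254740992 → NEW=255, ERR=-935712538579198439/9007199254740992
Output grid:
  Row 0: ..#.###  (3 black, running=3)
  Row 1: ..#.#.#  (4 black, running=7)
  Row 2: .#.#.##  (3 black, running=10)
  Row 3: ...####  (3 black, running=13)
  Row 4: .#.#.##  (3 black, running=16)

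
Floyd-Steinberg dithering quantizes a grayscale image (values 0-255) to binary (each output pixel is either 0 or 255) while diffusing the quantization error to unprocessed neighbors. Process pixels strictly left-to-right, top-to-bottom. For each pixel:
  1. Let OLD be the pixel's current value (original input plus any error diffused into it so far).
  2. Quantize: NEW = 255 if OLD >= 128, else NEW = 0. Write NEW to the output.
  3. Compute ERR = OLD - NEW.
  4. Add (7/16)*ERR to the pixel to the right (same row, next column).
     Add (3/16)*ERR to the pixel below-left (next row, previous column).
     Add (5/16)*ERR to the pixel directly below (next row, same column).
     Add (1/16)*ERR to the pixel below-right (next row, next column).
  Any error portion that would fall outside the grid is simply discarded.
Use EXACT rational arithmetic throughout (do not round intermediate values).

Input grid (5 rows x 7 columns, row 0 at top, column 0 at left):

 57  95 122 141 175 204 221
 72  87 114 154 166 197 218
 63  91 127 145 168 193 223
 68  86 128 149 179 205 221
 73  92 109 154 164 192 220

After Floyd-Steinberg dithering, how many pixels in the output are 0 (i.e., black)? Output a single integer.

Answer: 14

Derivation:
(0,0): OLD=57 → NEW=0, ERR=57
(0,1): OLD=1919/16 → NEW=0, ERR=1919/16
(0,2): OLD=44665/256 → NEW=255, ERR=-20615/256
(0,3): OLD=433231/4096 → NEW=0, ERR=433231/4096
(0,4): OLD=14501417/65536 → NEW=255, ERR=-2210263/65536
(0,5): OLD=198437663/1048576 → NEW=255, ERR=-68949217/1048576
(0,6): OLD=3225120217/16777216 → NEW=255, ERR=-1053069863/16777216
(1,0): OLD=28749/256 → NEW=0, ERR=28749/256
(1,1): OLD=331931/2048 → NEW=255, ERR=-190309/2048
(1,2): OLD=4948535/65536 → NEW=0, ERR=4948535/65536
(1,3): OLD=54717675/262144 → NEW=255, ERR=-12129045/262144
(1,4): OLD=2172643041/16777216 → NEW=255, ERR=-2105547039/16777216
(1,5): OLD=14450990641/134217728 → NEW=0, ERR=14450990641/134217728
(1,6): OLD=518360075455/2147483648 → NEW=255, ERR=-29248254785/2147483648
(2,0): OLD=2643417/32768 → NEW=0, ERR=2643417/32768
(2,1): OLD=124184163/1048576 → NEW=0, ERR=124184163/1048576
(2,2): OLD=3152891625/16777216 → NEW=255, ERR=-1125298455/16777216
(2,3): OLD=11057470689/134217728 → NEW=0, ERR=11057470689/134217728
(2,4): OLD=195550283505/1073741824 → NEW=255, ERR=-78253881615/1073741824
(2,5): OLD=6334699628347/34359738368 → NEW=255, ERR=-2427033655493/34359738368
(2,6): OLD=106965904129869/549755813888 → NEW=255, ERR=-33221828411571/549755813888
(3,0): OLD=1936349897/16777216 → NEW=0, ERR=1936349897/16777216
(3,1): OLD=22276082837/134217728 → NEW=255, ERR=-11949437803/134217728
(3,2): OLD=97643944527/1073741824 → NEW=0, ERR=97643944527/1073741824
(3,3): OLD=844706550425/4294967296 → NEW=255, ERR=-250510110055/4294967296
(3,4): OLD=67406714994377/549755813888 → NEW=0, ERR=67406714994377/549755813888
(3,5): OLD=970575954726123/4398046511104 → NEW=255, ERR=-150925905605397/4398046511104
(3,6): OLD=12855477679660021/70368744177664 → NEW=255, ERR=-5088552085644299/70368744177664
(4,0): OLD=198371988775/2147483648 → NEW=0, ERR=198371988775/2147483648
(4,1): OLD=4427461281019/34359738368 → NEW=255, ERR=-4334272002821/34359738368
(4,2): OLD=36135212099477/549755813888 → NEW=0, ERR=36135212099477/549755813888
(4,3): OLD=849716092131063/4398046511104 → NEW=255, ERR=-271785768200457/4398046511104
(4,4): OLD=5812471098998133/35184372088832 → NEW=255, ERR=-3159543783654027/35184372088832
(4,5): OLD=153227499956543029/1125899906842624 → NEW=255, ERR=-133876976288326091/1125899906842624
(4,6): OLD=2580307639381228291/18014398509481984 → NEW=255, ERR=-2013363980536677629/18014398509481984
Output grid:
  Row 0: ..#.###  (3 black, running=3)
  Row 1: .#.##.#  (3 black, running=6)
  Row 2: ..#.###  (3 black, running=9)
  Row 3: .#.#.##  (3 black, running=12)
  Row 4: .#.####  (2 black, running=14)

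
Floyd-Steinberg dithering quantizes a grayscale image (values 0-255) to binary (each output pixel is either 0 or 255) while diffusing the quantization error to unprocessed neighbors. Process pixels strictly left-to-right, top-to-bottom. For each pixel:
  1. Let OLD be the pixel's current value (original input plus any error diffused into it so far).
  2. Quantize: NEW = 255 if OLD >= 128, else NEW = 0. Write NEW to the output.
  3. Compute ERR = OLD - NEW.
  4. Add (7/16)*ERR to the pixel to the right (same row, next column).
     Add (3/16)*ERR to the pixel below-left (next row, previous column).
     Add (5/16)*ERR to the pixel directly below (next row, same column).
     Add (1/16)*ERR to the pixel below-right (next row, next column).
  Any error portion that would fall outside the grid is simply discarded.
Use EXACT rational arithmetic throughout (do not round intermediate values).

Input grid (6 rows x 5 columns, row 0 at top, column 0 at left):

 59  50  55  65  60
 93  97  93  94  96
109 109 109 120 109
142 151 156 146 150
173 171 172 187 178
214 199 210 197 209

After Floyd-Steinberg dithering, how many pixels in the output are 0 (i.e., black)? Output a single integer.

(0,0): OLD=59 → NEW=0, ERR=59
(0,1): OLD=1213/16 → NEW=0, ERR=1213/16
(0,2): OLD=22571/256 → NEW=0, ERR=22571/256
(0,3): OLD=424237/4096 → NEW=0, ERR=424237/4096
(0,4): OLD=6901819/65536 → NEW=0, ERR=6901819/65536
(1,0): OLD=32167/256 → NEW=0, ERR=32167/256
(1,1): OLD=401169/2048 → NEW=255, ERR=-121071/2048
(1,2): OLD=7788773/65536 → NEW=0, ERR=7788773/65536
(1,3): OLD=53377537/262144 → NEW=255, ERR=-13469183/262144
(1,4): OLD=473556451/4194304 → NEW=0, ERR=473556451/4194304
(2,0): OLD=4495179/32768 → NEW=255, ERR=-3860661/32768
(2,1): OLD=72475241/1048576 → NEW=0, ERR=72475241/1048576
(2,2): OLD=2735526523/16777216 → NEW=255, ERR=-1542663557/16777216
(2,3): OLD=24780074561/268435456 → NEW=0, ERR=24780074561/268435456
(2,4): OLD=779357578119/4294967296 → NEW=255, ERR=-315859082361/4294967296
(3,0): OLD=1982084635/16777216 → NEW=0, ERR=1982084635/16777216
(3,1): OLD=26800858239/134217728 → NEW=255, ERR=-7424662401/134217728
(3,2): OLD=535550425381/4294967296 → NEW=0, ERR=535550425381/4294967296
(3,3): OLD=1802725428541/8589934592 → NEW=255, ERR=-387707892419/8589934592
(3,4): OLD=15536259336209/137438953472 → NEW=0, ERR=15536259336209/137438953472
(4,0): OLD=428524069301/2147483648 → NEW=255, ERR=-119084260939/2147483648
(4,1): OLD=11009969827253/68719476736 → NEW=255, ERR=-6513496740427/68719476736
(4,2): OLD=173259140257595/1099511627776 → NEW=255, ERR=-107116324825285/1099511627776
(4,3): OLD=2801762598347189/17592186044416 → NEW=255, ERR=-1684244842978891/17592186044416
(4,4): OLD=47462012165144179/281474976710656 → NEW=255, ERR=-24314106896073101/281474976710656
(5,0): OLD=196701516372543/1099511627776 → NEW=255, ERR=-83673948710337/1099511627776
(5,1): OLD=1005863763277821/8796093022208 → NEW=0, ERR=1005863763277821/8796093022208
(5,2): OLD=57902342114618469/281474976710656 → NEW=255, ERR=-13873776946598811/281474976710656
(5,3): OLD=138747250170998123/1125899906842624 → NEW=0, ERR=138747250170998123/1125899906842624
(5,4): OLD=4142166231806610473/18014398509481984 → NEW=255, ERR=-451505388111295447/18014398509481984
Output grid:
  Row 0: .....  (5 black, running=5)
  Row 1: .#.#.  (3 black, running=8)
  Row 2: #.#.#  (2 black, running=10)
  Row 3: .#.#.  (3 black, running=13)
  Row 4: #####  (0 black, running=13)
  Row 5: #.#.#  (2 black, running=15)

Answer: 15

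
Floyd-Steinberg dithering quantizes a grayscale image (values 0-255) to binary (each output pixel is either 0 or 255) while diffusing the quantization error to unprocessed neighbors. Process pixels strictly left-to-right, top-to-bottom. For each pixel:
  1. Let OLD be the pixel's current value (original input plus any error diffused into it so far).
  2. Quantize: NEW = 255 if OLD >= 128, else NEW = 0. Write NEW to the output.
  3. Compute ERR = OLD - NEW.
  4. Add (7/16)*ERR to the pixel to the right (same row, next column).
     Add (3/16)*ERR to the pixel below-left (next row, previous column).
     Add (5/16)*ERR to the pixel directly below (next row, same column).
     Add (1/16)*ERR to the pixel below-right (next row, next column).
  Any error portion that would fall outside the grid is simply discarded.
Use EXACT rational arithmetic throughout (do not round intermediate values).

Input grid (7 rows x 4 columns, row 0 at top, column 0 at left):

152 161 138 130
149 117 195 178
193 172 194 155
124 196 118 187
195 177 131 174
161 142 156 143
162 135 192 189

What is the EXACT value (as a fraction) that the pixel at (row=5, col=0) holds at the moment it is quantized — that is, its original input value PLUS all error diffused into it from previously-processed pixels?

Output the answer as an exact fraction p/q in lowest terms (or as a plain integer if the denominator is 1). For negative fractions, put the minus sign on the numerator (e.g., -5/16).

(0,0): OLD=152 → NEW=255, ERR=-103
(0,1): OLD=1855/16 → NEW=0, ERR=1855/16
(0,2): OLD=48313/256 → NEW=255, ERR=-16967/256
(0,3): OLD=413711/4096 → NEW=0, ERR=413711/4096
(1,0): OLD=35469/256 → NEW=255, ERR=-29811/256
(1,1): OLD=170843/2048 → NEW=0, ERR=170843/2048
(1,2): OLD=15529975/65536 → NEW=255, ERR=-1181705/65536
(1,3): OLD=207127921/1048576 → NEW=255, ERR=-60258959/1048576
(2,0): OLD=5644313/32768 → NEW=255, ERR=-2711527/32768
(2,1): OLD=158551843/1048576 → NEW=255, ERR=-108835037/1048576
(2,2): OLD=288136623/2097152 → NEW=255, ERR=-246637137/2097152
(2,3): OLD=2834072851/33554432 → NEW=0, ERR=2834072851/33554432
(3,0): OLD=1320025353/16777216 → NEW=0, ERR=1320025353/16777216
(3,1): OLD=45839130775/268435456 → NEW=255, ERR=-22611910505/268435456
(3,2): OLD=230830978665/4294967296 → NEW=0, ERR=230830978665/4294967296
(3,3): OLD=15775052768351/68719476736 → NEW=255, ERR=-1748413799329/68719476736
(4,0): OLD=875284919445/4294967296 → NEW=255, ERR=-219931741035/4294967296
(4,1): OLD=4922645890495/34359738368 → NEW=255, ERR=-3839087393345/34359738368
(4,2): OLD=97721387537759/1099511627776 → NEW=0, ERR=97721387537759/1099511627776
(4,3): OLD=3664309711084617/17592186044416 → NEW=255, ERR=-821697730241463/17592186044416
(5,0): OLD=68196154214533/549755813888 → NEW=0, ERR=68196154214533/549755813888
Target (5,0): original=161, with diffused error = 68196154214533/549755813888

Answer: 68196154214533/549755813888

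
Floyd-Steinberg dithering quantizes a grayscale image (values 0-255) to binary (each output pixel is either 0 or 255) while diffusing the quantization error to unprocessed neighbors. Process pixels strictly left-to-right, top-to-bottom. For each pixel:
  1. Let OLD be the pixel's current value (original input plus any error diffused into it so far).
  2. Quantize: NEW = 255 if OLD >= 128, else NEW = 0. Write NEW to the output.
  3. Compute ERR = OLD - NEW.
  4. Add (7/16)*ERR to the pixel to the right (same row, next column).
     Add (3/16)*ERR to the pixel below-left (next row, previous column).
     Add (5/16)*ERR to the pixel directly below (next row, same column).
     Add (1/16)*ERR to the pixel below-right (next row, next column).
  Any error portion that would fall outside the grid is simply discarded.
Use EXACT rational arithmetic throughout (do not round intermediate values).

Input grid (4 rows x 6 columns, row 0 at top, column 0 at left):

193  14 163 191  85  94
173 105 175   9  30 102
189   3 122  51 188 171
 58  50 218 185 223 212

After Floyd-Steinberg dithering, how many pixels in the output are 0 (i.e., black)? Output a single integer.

(0,0): OLD=193 → NEW=255, ERR=-62
(0,1): OLD=-105/8 → NEW=0, ERR=-105/8
(0,2): OLD=20129/128 → NEW=255, ERR=-12511/128
(0,3): OLD=303591/2048 → NEW=255, ERR=-218649/2048
(0,4): OLD=1254737/32768 → NEW=0, ERR=1254737/32768
(0,5): OLD=58066231/524288 → NEW=0, ERR=58066231/524288
(1,0): OLD=19349/128 → NEW=255, ERR=-13291/128
(1,1): OLD=34067/1024 → NEW=0, ERR=34067/1024
(1,2): OLD=4527631/32768 → NEW=255, ERR=-3828209/32768
(1,3): OLD=-9752349/131072 → NEW=0, ERR=-9752349/131072
(1,4): OLD=197195977/8388608 → NEW=0, ERR=197195977/8388608
(1,5): OLD=20037091247/134217728 → NEW=255, ERR=-14188429393/134217728
(2,0): OLD=2667137/16384 → NEW=255, ERR=-1510783/16384
(2,1): OLD=-29014501/524288 → NEW=0, ERR=-29014501/524288
(2,2): OLD=414466065/8388608 → NEW=0, ERR=414466065/8388608
(2,3): OLD=3118590665/67108864 → NEW=0, ERR=3118590665/67108864
(2,4): OLD=410611179739/2147483648 → NEW=255, ERR=-136997150501/2147483648
(2,5): OLD=3831943026093/34359738368 → NEW=0, ERR=3831943026093/34359738368
(3,0): OLD=157770481/8388608 → NEW=0, ERR=157770481/8388608
(3,1): OLD=2981998493/67108864 → NEW=0, ERR=2981998493/67108864
(3,2): OLD=138585132775/536870912 → NEW=255, ERR=1683050215/536870912
(3,3): OLD=6597763371637/34359738368 → NEW=255, ERR=-2163969912203/34359738368
(3,4): OLD=54790266285141/274877906944 → NEW=255, ERR=-15303599985579/274877906944
(3,5): OLD=961002746234587/4398046511104 → NEW=255, ERR=-160499114096933/4398046511104
Output grid:
  Row 0: #.##..  (3 black, running=3)
  Row 1: #.#..#  (3 black, running=6)
  Row 2: #...#.  (4 black, running=10)
  Row 3: ..####  (2 black, running=12)

Answer: 12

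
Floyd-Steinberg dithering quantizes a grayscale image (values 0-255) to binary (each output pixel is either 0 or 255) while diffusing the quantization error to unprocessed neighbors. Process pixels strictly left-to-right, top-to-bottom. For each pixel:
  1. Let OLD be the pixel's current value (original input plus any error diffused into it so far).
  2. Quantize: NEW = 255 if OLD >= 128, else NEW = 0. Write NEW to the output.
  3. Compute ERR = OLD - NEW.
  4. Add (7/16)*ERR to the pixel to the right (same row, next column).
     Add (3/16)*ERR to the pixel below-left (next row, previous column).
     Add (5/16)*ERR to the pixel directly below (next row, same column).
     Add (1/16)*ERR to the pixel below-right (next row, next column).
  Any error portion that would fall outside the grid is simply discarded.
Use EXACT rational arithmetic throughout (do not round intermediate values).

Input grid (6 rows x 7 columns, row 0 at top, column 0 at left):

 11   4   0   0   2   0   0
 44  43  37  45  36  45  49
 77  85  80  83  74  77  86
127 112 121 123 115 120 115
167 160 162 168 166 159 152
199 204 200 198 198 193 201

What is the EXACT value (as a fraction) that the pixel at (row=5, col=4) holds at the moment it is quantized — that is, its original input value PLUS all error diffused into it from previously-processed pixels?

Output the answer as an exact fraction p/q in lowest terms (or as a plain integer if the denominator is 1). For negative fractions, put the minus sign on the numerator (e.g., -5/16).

(0,0): OLD=11 → NEW=0, ERR=11
(0,1): OLD=141/16 → NEW=0, ERR=141/16
(0,2): OLD=987/256 → NEW=0, ERR=987/256
(0,3): OLD=6909/4096 → NEW=0, ERR=6909/4096
(0,4): OLD=179435/65536 → NEW=0, ERR=179435/65536
(0,5): OLD=1256045/1048576 → NEW=0, ERR=1256045/1048576
(0,6): OLD=8792315/16777216 → NEW=0, ERR=8792315/16777216
(1,0): OLD=12567/256 → NEW=0, ERR=12567/256
(1,1): OLD=140577/2048 → NEW=0, ERR=140577/2048
(1,2): OLD=4528693/65536 → NEW=0, ERR=4528693/65536
(1,3): OLD=20057617/262144 → NEW=0, ERR=20057617/262144
(1,4): OLD=1185484691/16777216 → NEW=0, ERR=1185484691/16777216
(1,5): OLD=10275392131/134217728 → NEW=0, ERR=10275392131/134217728
(1,6): OLD=177666910029/2147483648 → NEW=0, ERR=177666910029/2147483648
(2,0): OLD=3447547/32768 → NEW=0, ERR=3447547/32768
(2,1): OLD=176690169/1048576 → NEW=255, ERR=-90696711/1048576
(2,2): OLD=1382262571/16777216 → NEW=0, ERR=1382262571/16777216
(2,3): OLD=21545108883/134217728 → NEW=255, ERR=-12680411757/134217728
(2,4): OLD=79332985795/1073741824 → NEW=0, ERR=79332985795/1073741824
(2,5): OLD=5263135796481/34359738368 → NEW=255, ERR=-3498597487359/34359738368
(2,6): OLD=39632670770711/549755813888 → NEW=0, ERR=39632670770711/549755813888
(3,0): OLD=2410223819/16777216 → NEW=255, ERR=-1867966261/16777216
(3,1): OLD=7822601071/134217728 → NEW=0, ERR=7822601071/134217728
(3,2): OLD=160121908733/1073741824 → NEW=255, ERR=-113682256387/1073741824
(3,3): OLD=284148851643/4294967296 → NEW=0, ERR=284148851643/4294967296
(3,4): OLD=78085554144459/549755813888 → NEW=255, ERR=-62102178396981/549755813888
(3,5): OLD=250222307968273/4398046511104 → NEW=0, ERR=250222307968273/4398046511104
(3,6): OLD=10981448088655759/70368744177664 → NEW=255, ERR=-6962581676648561/70368744177664
(4,0): OLD=307378921989/2147483648 → NEW=255, ERR=-240229408251/2147483648
(4,1): OLD=3520567147073/34359738368 → NEW=0, ERR=3520567147073/34359738368
(4,2): OLD=104337409171055/549755813888 → NEW=255, ERR=-35850323370385/549755813888
(4,3): OLD=582067389364341/4398046511104 → NEW=255, ERR=-539434470967179/4398046511104
(4,4): OLD=3231359224414991/35184372088832 → NEW=0, ERR=3231359224414991/35184372088832
(4,5): OLD=215438075102489679/1125899906842624 → NEW=255, ERR=-71666401142379441/1125899906842624
(4,6): OLD=1743574142152598489/18014398509481984 → NEW=0, ERR=1743574142152598489/18014398509481984
(5,0): OLD=100744755744851/549755813888 → NEW=255, ERR=-39442976796589/549755813888
(5,1): OLD=815448906048369/4398046511104 → NEW=255, ERR=-306052954283151/4398046511104
(5,2): OLD=4664847201329575/35184372088832 → NEW=255, ERR=-4307167681322585/35184372088832
(5,3): OLD=33568097573507427/281474976710656 → NEW=0, ERR=33568097573507427/281474976710656
(5,4): OLD=4670680684847303201/18014398509481984 → NEW=255, ERR=77009064929397281/18014398509481984
Target (5,4): original=198, with diffused error = 4670680684847303201/18014398509481984

Answer: 4670680684847303201/18014398509481984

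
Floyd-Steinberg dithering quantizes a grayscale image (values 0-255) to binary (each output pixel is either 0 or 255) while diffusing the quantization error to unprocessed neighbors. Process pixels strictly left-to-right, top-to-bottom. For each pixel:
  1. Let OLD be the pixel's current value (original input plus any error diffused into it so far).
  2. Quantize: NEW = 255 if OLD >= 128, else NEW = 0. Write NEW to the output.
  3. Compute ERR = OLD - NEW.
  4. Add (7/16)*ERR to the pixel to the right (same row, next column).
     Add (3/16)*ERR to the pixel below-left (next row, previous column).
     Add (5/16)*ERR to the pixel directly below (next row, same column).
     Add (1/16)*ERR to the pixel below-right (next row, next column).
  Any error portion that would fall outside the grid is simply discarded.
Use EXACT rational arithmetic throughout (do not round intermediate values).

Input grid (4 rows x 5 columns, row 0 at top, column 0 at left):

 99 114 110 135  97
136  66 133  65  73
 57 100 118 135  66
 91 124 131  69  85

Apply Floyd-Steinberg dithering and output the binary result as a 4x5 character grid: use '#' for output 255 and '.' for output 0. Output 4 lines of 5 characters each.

(0,0): OLD=99 → NEW=0, ERR=99
(0,1): OLD=2517/16 → NEW=255, ERR=-1563/16
(0,2): OLD=17219/256 → NEW=0, ERR=17219/256
(0,3): OLD=673493/4096 → NEW=255, ERR=-370987/4096
(0,4): OLD=3760083/65536 → NEW=0, ERR=3760083/65536
(1,0): OLD=38047/256 → NEW=255, ERR=-27233/256
(1,1): OLD=15833/2048 → NEW=0, ERR=15833/2048
(1,2): OLD=8802381/65536 → NEW=255, ERR=-7909299/65536
(1,3): OLD=-299575/262144 → NEW=0, ERR=-299575/262144
(1,4): OLD=355545659/4194304 → NEW=0, ERR=355545659/4194304
(2,0): OLD=825955/32768 → NEW=0, ERR=825955/32768
(2,1): OLD=88254705/1048576 → NEW=0, ERR=88254705/1048576
(2,2): OLD=1969262099/16777216 → NEW=0, ERR=1969262099/16777216
(2,3): OLD=52169524617/268435456 → NEW=255, ERR=-16281516663/268435456
(2,4): OLD=282965070975/4294967296 → NEW=0, ERR=282965070975/4294967296
(3,0): OLD=1923643571/16777216 → NEW=0, ERR=1923643571/16777216
(3,1): OLD=30071276599/134217728 → NEW=255, ERR=-4154244041/134217728
(3,2): OLD=635770921613/4294967296 → NEW=255, ERR=-459445738867/4294967296
(3,3): OLD=197003587493/8589934592 → NEW=0, ERR=197003587493/8589934592
(3,4): OLD=15369978334105/137438953472 → NEW=0, ERR=15369978334105/137438953472
Row 0: .#.#.
Row 1: #.#..
Row 2: ...#.
Row 3: .##..

Answer: .#.#.
#.#..
...#.
.##..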